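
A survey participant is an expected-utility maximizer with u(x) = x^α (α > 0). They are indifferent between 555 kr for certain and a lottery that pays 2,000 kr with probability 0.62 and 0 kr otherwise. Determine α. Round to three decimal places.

α ≈ 0.373

The lottery's expected utility is 0.62·u(2000) + 0.38·u(0) = 0.62·2000^α (since u(0) = 0 for α > 0).
Setting u(555) equal to that: 555^α = 0.62·2000^α ⇒ (555/2000)^α = 0.62.
Take logs: α = ln 0.62 / ln(555/2000) ≈ 0.37290.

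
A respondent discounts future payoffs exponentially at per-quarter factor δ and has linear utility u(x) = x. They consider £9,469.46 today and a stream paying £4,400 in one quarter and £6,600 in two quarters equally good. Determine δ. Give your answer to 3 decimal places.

Present value of the stream is 4400·δ + 6600·δ². Indifference gives 4400δ + 6600δ² = 9469.46.
So 6600δ² + 4400δ − 9469.46 = 0.
By the quadratic formula (taking the positive root), δ = (−4400 + √269353744.00) / 13200 ≈ 0.910.

δ ≈ 0.910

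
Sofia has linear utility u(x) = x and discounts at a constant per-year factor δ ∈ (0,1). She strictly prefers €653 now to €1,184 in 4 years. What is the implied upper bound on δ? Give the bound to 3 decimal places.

Comparing present values: 653 > δ^4·1184.
So δ^4 < 653/1184 = 0.55152; taking the 4th root of both positive sides preserves the inequality.
δ < 0.55152^(1/4) = 0.862.

δ < 0.862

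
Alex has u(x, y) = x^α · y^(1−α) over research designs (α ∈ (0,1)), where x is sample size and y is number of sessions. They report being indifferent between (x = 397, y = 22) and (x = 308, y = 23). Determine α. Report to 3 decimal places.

α ≈ 0.149

The Cobb–Douglas utilities coincide, so 397^α·22^(1−α) = 308^α·23^(1−α).
Taking logs: α·ln 397 + (1−α)·ln 22 = α·ln 308 + (1−α)·ln 23, i.e. α·0.253836 = (1−α)·0.044452.
With A = 0.253836 and B = 0.044452: α·A = (1−α)·B, so α = B/(A+B) = 0.044452/0.298288 ≈ 0.149.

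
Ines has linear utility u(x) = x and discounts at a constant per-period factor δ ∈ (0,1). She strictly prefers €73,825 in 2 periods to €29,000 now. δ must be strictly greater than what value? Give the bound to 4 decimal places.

δ > 0.6268

Comparing present values: 29000 < δ^2·73825.
Dividing by 73825: δ^2 > 0.39282. Both sides are positive, so the square root keeps the direction.
δ > (29000/73825)^(1/2) ≈ 0.6268.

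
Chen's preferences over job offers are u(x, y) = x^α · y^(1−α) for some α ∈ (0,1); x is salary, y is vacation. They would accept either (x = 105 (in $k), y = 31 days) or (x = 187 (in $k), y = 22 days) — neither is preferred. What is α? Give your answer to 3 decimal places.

Indifference: 105^α · 31^(1−α) = 187^α · 22^(1−α).
Rearrange to (105/187)^α = (22/31)^(1−α) and take logs: α·-0.577148 = (1−α)·-0.342945.
Thus α·(-0.920093) = -0.342945, so α = -0.342945/-0.920093 ≈ 0.373.

α ≈ 0.373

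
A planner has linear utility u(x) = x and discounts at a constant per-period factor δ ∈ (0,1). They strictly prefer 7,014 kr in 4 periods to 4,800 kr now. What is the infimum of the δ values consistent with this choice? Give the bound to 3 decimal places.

δ > 0.910

Comparing present values: 4800 < δ^4·7014.
So δ^4 > 4800/7014 = 0.68435; taking the 4th root of both positive sides preserves the inequality.
δ > (4800/7014)^(1/4) ≈ 0.910.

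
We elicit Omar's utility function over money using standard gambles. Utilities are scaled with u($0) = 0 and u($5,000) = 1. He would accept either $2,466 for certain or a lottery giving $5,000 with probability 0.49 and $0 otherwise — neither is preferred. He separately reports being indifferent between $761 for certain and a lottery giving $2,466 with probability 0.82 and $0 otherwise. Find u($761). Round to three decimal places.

First, u($2,466) = 0.49·u($5,000) + 0.51·u($0) = 0.49.
Then u($761) = 0.82·u($2,466) + 0.18·u($0) = 0.82·0.49 + 0.18·0.00 = 0.4018.

0.402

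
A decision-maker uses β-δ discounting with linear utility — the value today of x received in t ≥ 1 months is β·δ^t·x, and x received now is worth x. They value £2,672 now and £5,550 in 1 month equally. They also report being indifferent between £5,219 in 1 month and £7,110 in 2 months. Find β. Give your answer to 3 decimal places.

β ≈ 0.656

From the later pair, β·δ^1·5219 = β·δ^2·7110; dividing through, δ = 5219/7110 = 0.73404.
Substituting δ into 2672 = β·δ·5550: β = 2672/(4073.903) ≈ 0.656.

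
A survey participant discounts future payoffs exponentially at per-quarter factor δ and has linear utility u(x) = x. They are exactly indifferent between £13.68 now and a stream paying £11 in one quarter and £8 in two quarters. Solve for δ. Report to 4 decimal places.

δ ≈ 0.7899

Present value of the stream is 11·δ + 8·δ². Indifference gives 11δ + 8δ² = 13.68.
Rearranged: 8δ² + 11δ − 13.68 = 0.
By the quadratic formula (taking the positive root), δ = (−11 + √558.76) / 16 ≈ 0.7899.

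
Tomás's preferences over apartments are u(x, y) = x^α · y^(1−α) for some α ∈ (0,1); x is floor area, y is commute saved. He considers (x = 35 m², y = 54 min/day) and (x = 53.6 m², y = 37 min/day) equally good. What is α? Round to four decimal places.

Indifference: 35^α · 54^(1−α) = 53.6^α · 37^(1−α).
Taking logs: α·ln 35 + (1−α)·ln 54 = α·ln 53.6 + (1−α)·ln 37, i.e. α·-0.4262010 = (1−α)·-0.3780661.
With A = -0.4262010 and B = -0.3780661: α·A = (1−α)·B, so α = B/(A+B) = -0.3780661/-0.8042671 ≈ 0.4701.

α ≈ 0.4701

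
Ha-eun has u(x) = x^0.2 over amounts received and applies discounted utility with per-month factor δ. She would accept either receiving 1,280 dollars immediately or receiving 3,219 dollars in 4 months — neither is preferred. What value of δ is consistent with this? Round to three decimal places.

δ ≈ 0.955

Indifference means u(1280) = δ^4 · u(3219), so δ^4 = u(1280)/u(3219).
With u(x) = x^0.2: δ^4 = 1280^0.2/3219^0.2 = (1280/3219)^0.2 = 0.83157.
Hence δ = (0.83157)^(1/4) = 0.95494.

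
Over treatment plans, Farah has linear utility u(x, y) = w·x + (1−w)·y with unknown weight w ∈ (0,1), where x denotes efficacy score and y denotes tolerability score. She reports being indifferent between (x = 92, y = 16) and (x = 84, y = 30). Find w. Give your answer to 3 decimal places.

w = 0.636

Equating utilities: w·92 + (1−w)·16 = w·84 + (1−w)·30.
w·(92−84) = (1−w)·(30−16), i.e. w·8 = (1−w)·14.
So w/(1−w) = 14/8 = 1.7500, giving w = 14/(8+14) = 0.636.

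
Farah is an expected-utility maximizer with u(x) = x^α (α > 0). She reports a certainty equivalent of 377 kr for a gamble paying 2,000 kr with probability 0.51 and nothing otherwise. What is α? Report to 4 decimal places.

α ≈ 0.4035

EU(lottery) = 0.51·2000^α + 0.49·0 = 0.51·2000^α.
Indifference: 377^α = 0.51·2000^α, so (377/2000)^α = 0.51.
Taking logs: α·ln(377/2000) = ln(0.51), so α = -0.6733446 / -1.6686573 ≈ 0.4035.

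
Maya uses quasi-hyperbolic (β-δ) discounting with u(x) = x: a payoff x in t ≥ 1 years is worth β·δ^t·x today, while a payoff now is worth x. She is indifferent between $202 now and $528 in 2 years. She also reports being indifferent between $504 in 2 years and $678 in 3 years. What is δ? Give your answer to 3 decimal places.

δ ≈ 0.743

The second indifference involves only future payoffs, so β cancels: β·δ^2·504 = β·δ^3·678, giving δ = 504/678 = 0.74336.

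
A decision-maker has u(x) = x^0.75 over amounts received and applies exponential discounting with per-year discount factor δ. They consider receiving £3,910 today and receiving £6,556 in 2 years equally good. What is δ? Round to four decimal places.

The payoff in 2 years is discounted by δ^2, so u(3910) = δ^2·u(6556) and δ^2 = u(3910)/u(6556).
With u(x) = x^0.75: δ^2 = 3910^0.75/6556^0.75 = (3910/6556)^0.75 = 0.67866.
Taking the square root: δ = 0.67866^(1/2) ≈ 0.8238.

δ ≈ 0.8238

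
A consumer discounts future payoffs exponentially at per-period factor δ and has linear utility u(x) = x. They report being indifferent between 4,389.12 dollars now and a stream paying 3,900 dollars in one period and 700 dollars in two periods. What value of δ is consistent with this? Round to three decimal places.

The stream is worth 3900δ + 700δ² today, so 3900δ + 700δ² = 4389.12.
That is, 700δ² + 3900δ − 4389.12 = 0, a quadratic in δ.
By the quadratic formula (taking the positive root), δ = (−3900 + √27499536.00) / 1400 ≈ 0.960.

δ ≈ 0.960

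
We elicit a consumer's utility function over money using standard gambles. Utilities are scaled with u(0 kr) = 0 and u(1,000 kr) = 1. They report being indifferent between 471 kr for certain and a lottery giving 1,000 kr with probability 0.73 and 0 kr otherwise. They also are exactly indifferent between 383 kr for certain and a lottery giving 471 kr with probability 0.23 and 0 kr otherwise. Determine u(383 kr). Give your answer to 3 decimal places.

0.168

From the first indifference, u(471 kr) = 0.73·u(1,000 kr) + 0.27·u(0 kr) = 0.73·1 + 0.27·0 = 0.73.
Chaining: u(383 kr) = 0.23·0.73 + 0.77·0.00 = 0.1679.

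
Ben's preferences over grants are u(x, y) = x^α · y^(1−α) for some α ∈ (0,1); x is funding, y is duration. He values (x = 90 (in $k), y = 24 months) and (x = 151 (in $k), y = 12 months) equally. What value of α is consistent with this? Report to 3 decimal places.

α ≈ 0.573

Indifference: 90^α · 24^(1−α) = 151^α · 12^(1−α).
Rearrange to (90/151)^α = (12/24)^(1−α) and take logs: α·-0.517470 = (1−α)·-0.693147.
With A = -0.517470 and B = -0.693147: α·A = (1−α)·B, so α = B/(A+B) = -0.693147/-1.210617 ≈ 0.573.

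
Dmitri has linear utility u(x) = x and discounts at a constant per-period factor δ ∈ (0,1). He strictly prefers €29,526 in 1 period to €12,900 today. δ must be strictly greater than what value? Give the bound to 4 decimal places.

Under u(x) = x this choice says 12900 < δ·29526.
Dividing through by 29526 gives δ > 0.43690.

δ > 0.4369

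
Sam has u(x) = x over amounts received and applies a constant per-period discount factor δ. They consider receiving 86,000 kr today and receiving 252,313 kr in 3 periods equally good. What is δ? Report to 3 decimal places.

Indifference means u(86000) = δ^3 · u(252313), so δ^3 = u(86000)/u(252313).
With u(x) = x: δ^3 = 86000/252313 = 0.34085.
So δ = 0.34085^(1/3) ≈ 0.699.

δ ≈ 0.699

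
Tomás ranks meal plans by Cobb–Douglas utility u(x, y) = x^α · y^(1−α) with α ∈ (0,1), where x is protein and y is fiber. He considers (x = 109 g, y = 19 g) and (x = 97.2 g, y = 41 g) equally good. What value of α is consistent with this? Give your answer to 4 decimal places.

The Cobb–Douglas utilities coincide, so 109^α·19^(1−α) = 97.2^α·41^(1−α).
Rearrange to (109/97.2)^α = (41/19)^(1−α) and take logs: α·0.1145772 = (1−α)·0.7691331.
Thus α·(0.8837103) = 0.7691331, so α = 0.7691331/0.8837103 ≈ 0.8703.

α ≈ 0.8703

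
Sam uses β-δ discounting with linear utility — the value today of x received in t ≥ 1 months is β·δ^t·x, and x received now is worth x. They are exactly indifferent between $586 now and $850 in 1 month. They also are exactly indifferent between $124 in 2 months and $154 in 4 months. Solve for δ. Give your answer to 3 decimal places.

δ ≈ 0.897

From the later pair, β·δ^2·124 = β·δ^4·154; dividing through, δ^2 = 124/154 = 0.80519, so δ = 0.89733.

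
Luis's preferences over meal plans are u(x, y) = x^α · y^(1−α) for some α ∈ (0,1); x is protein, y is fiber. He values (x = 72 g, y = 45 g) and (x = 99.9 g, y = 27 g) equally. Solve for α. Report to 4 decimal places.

α ≈ 0.6093

The Cobb–Douglas utilities coincide, so 72^α·45^(1−α) = 99.9^α·27^(1−α).
Rearrange to (72/99.9)^α = (27/45)^(1−α) and take logs: α·-0.3275036 = (1−α)·-0.5108256.
With A = -0.3275036 and B = -0.5108256: α·A = (1−α)·B, so α = B/(A+B) = -0.5108256/-0.8383292 ≈ 0.6093.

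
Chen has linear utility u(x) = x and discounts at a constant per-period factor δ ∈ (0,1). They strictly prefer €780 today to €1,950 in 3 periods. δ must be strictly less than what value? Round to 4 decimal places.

δ < 0.7368

Under u(x) = x this choice says 780 > δ^3·1950.
Hence δ^3 < 780/1950 = 0.40000, and x ↦ x^(1/3) is increasing on (0,∞).
δ < (780/1950)^(1/3) ≈ 0.7368.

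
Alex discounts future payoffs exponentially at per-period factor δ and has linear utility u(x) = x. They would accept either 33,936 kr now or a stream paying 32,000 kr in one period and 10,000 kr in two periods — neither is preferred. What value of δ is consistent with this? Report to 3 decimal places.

Present value of the stream is 32000·δ + 10000·δ². Indifference gives 32000δ + 10000δ² = 33936.
So 10000δ² + 32000δ − 33936 = 0.
By the quadratic formula (taking the positive root), δ = (−32000 + √2381440000.00) / 20000 ≈ 0.840.

δ ≈ 0.840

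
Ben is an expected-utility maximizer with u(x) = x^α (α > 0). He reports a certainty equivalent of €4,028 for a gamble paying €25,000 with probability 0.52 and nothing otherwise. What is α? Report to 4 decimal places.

The lottery's expected utility is 0.52·u(25000) + 0.48·u(0) = 0.52·25000^α (since u(0) = 0 for α > 0).
Equating: 4028^α = 0.52·25000^α, i.e. 0.1611^α = 0.52.
Taking logs: α·ln(4028/25000) = ln(0.52), so α = -0.6539265 / -1.8256059 ≈ 0.3582.

α ≈ 0.3582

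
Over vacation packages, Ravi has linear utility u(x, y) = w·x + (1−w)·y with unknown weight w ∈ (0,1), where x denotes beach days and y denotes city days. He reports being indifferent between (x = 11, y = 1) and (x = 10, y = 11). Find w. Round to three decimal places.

u(11,1) = u(10,11) means w·11 + (1−w)·1 = w·10 + (1−w)·11.
w·(11−10) = (1−w)·(11−1), i.e. w·1 = (1−w)·10.
So w/(1−w) = 10/1 = 10.0000, giving w = 10/(1+10) = 0.909.

w = 0.909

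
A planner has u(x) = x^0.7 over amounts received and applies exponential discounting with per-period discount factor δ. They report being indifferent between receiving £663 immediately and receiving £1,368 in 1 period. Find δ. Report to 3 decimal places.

δ ≈ 0.602

Equating discounted utilities: u(663) = δ·u(1368) ⇒ δ = u(663)/u(1368).
With u(x) = x^0.7: δ = 663^0.7/1368^0.7 = (663/1368)^0.7 = 0.60228.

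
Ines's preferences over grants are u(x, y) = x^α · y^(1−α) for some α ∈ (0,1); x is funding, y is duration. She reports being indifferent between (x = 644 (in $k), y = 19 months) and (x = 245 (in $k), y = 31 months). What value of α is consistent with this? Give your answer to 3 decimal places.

α ≈ 0.336

The Cobb–Douglas utilities coincide, so 644^α·19^(1−α) = 245^α·31^(1−α).
Rearrange to (644/245)^α = (31/19)^(1−α) and take logs: α·0.966441 = (1−α)·0.489548.
So α/(1−α) = (0.489548)/(0.966441) = 0.506547, and α = 0.506547/1.506547 ≈ 0.336.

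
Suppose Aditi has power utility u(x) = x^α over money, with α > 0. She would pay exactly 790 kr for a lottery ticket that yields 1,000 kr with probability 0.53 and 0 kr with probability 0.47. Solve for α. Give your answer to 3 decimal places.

EU(lottery) = 0.53·1000^α + 0.47·0 = 0.53·1000^α.
Indifference: 790^α = 0.53·1000^α, so (790/1000)^α = 0.53.
α = ln(0.53) / ln(790/1000) = -0.634878/-0.235722 ≈ 2.693.

α ≈ 2.693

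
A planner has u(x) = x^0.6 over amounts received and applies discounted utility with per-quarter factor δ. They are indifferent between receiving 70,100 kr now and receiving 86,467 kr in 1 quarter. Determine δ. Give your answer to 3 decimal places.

δ ≈ 0.882

The payoff in 1 quarter is discounted by δ, so u(70100) = δ·u(86467) and δ = u(70100)/u(86467).
Since u(x) = x^0.6, δ = (70100/86467)^0.6 = 0.81071^0.6 = 0.88170.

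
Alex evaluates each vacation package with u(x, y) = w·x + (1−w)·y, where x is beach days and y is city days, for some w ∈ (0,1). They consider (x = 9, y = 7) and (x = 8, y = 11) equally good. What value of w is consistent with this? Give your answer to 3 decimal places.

w = 0.800

u(9,7) = u(8,11) means w·9 + (1−w)·7 = w·8 + (1−w)·11.
w·(9−8) = (1−w)·(11−7), i.e. w·1 = (1−w)·4.
Hence w = 4/(1+4) = 4/5 = 0.800.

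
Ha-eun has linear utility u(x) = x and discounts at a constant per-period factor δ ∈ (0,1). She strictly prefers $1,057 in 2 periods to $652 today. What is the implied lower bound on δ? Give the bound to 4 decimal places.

δ > 0.7854

The preference means 652 < δ^2·1057.
Hence δ^2 > 652/1057 = 0.61684, and x ↦ x^(1/2) is increasing on (0,∞).
δ > 0.61684^(1/2) = 0.7854.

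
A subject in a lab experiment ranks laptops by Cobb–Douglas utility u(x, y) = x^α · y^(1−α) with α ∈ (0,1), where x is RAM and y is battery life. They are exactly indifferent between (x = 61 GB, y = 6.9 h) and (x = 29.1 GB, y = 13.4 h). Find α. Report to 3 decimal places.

Set the two utilities equal: 61^α·6.9^(1−α) = 29.1^α·13.4^(1−α).
Taking logs: α·ln 61 + (1−α)·ln 6.9 = α·ln 29.1 + (1−α)·ln 13.4, i.e. α·0.740136 = (1−α)·0.663733.
So α/(1−α) = (0.663733)/(0.740136) = 0.896772, and α = 0.896772/1.896772 ≈ 0.473.

α ≈ 0.473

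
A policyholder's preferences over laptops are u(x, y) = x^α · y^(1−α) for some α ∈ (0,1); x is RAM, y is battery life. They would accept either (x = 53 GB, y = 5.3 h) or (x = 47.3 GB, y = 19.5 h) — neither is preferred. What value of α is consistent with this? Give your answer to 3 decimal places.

Set the two utilities equal: 53^α·5.3^(1−α) = 47.3^α·19.5^(1−α).
Taking logs: α·ln 53 + (1−α)·ln 5.3 = α·ln 47.3 + (1−α)·ln 19.5, i.e. α·0.113782 = (1−α)·1.302708.
So α/(1−α) = (1.302708)/(0.113782) = 11.449157, and α = 11.449157/12.449157 ≈ 0.920.

α ≈ 0.920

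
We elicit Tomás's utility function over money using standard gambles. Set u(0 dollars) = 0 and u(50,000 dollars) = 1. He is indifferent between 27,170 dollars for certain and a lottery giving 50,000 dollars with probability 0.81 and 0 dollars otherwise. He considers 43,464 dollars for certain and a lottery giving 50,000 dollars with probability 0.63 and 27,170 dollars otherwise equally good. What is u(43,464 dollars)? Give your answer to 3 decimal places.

0.930

First, u(27,170 dollars) = 0.81·u(50,000 dollars) + 0.19·u(0 dollars) = 0.81.
Chaining: u(43,464 dollars) = 0.63·1.00 + 0.37·0.81 = 0.9297.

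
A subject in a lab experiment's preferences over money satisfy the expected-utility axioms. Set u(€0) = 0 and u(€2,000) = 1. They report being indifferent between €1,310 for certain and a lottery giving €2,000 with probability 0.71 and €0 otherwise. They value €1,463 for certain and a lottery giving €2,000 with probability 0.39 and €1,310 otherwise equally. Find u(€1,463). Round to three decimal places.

0.823

First, u(€1,310) = 0.71·u(€2,000) + 0.29·u(€0) = 0.71.
The second indifference gives u(€1,463) = 0.39·u(€2,000) + 0.61·u(€1,310) = 0.39·1.00 + 0.61·0.71 = 0.8231.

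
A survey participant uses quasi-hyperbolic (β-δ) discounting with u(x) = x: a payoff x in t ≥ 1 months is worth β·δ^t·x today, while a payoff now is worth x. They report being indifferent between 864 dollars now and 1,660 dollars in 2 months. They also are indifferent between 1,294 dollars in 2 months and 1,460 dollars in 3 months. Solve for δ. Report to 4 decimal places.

From the later pair, β·δ^2·1294 = β·δ^3·1460; dividing through, δ = 1294/1460 = 0.88630.

δ ≈ 0.8863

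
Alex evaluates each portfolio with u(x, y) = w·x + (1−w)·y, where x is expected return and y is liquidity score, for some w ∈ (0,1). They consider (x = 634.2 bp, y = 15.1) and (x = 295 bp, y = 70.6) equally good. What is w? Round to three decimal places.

w = 0.141

u(634.2,15.1) = u(295,70.6) means w·634.2 + (1−w)·15.1 = w·295 + (1−w)·70.6.
Collecting terms: w·339.2 = (1−w)·55.5.
Hence w = 55.5/(339.2+55.5) = 55.5/394.7 = 0.141.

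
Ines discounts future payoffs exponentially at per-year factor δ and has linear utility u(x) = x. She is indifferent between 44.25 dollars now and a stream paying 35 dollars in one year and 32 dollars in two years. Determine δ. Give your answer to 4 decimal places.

Equating present values: 44.25 = 35δ + 32δ².
So 32δ² + 35δ − 44.25 = 0.
δ = (−35 + √(35² + 4·32·44.25)) / (2·32) = (−35 + √6889.00) / 64 ≈ 0.7500.

δ ≈ 0.7500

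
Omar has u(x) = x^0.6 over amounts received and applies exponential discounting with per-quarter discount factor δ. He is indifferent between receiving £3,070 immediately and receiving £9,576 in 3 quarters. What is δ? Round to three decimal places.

δ ≈ 0.797

Indifference means u(3070) = δ^3 · u(9576), so δ^3 = u(3070)/u(9576).
With u(x) = x^0.6: δ^3 = 3070^0.6/9576^0.6 = (3070/9576)^0.6 = 0.50533.
So δ = 0.50533^(1/3) ≈ 0.797.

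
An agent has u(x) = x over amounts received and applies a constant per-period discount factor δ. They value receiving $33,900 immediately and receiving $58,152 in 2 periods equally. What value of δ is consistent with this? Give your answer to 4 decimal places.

Indifference means u(33900) = δ^2 · u(58152), so δ^2 = u(33900)/u(58152).
With u(x) = x: δ^2 = 33900/58152 = 0.58296.
Hence δ = (0.58296)^(1/2) = 0.763515.

δ ≈ 0.7635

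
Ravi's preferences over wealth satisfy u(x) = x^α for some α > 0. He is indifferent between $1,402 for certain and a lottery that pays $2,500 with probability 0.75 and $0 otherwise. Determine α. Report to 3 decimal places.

α ≈ 0.497

EU(lottery) = 0.75·2500^α + 0.25·0 = 0.75·2500^α.
Indifference: 1402^α = 0.75·2500^α, so (1402/2500)^α = 0.75.
Take logs: α = ln 0.75 / ln(1402/2500) ≈ 0.49738.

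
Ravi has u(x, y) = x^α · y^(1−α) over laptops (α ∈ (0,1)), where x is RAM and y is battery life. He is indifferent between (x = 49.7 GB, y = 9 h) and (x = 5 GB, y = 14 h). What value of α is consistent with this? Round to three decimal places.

α ≈ 0.161

The Cobb–Douglas utilities coincide, so 49.7^α·9^(1−α) = 5^α·14^(1−α).
Taking logs: α·ln 49.7 + (1−α)·ln 9 = α·ln 5 + (1−α)·ln 14, i.e. α·2.296567 = (1−α)·0.441833.
So α/(1−α) = (0.441833)/(2.296567) = 0.192388, and α = 0.192388/1.192388 ≈ 0.161.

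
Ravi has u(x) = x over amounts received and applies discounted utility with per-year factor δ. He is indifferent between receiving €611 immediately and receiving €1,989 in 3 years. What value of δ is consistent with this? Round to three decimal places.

Equating discounted utilities: u(611) = δ^3·u(1989) ⇒ δ^3 = u(611)/u(1989).
With u(x) = x: δ^3 = 611/1989 = 0.30719.
Hence δ = (0.30719)^(1/3) = 0.67474.

δ ≈ 0.675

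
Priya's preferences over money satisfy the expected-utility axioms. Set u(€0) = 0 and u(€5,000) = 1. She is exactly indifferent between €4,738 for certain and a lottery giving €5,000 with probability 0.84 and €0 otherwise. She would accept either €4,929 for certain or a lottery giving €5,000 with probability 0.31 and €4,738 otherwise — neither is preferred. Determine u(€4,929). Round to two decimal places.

0.89

First, u(€4,738) = 0.84·u(€5,000) + 0.16·u(€0) = 0.84.
Chaining: u(€4,929) = 0.31·1.00 + 0.69·0.84 = 0.8896.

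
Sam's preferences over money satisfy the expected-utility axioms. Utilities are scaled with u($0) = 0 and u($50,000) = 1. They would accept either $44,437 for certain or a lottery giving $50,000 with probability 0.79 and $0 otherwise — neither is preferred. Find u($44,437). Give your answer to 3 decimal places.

0.790

The indifference gives u($44,437) = 0.79·u($50,000) + 0.21·u($0) = 0.79·1 + 0.21·0 = 0.79.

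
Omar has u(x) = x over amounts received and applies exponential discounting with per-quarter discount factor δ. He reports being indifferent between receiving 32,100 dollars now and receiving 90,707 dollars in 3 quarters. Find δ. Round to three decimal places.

δ ≈ 0.707

The payoff in 3 quarters is discounted by δ^3, so u(32100) = δ^3·u(90707) and δ^3 = u(32100)/u(90707).
With u(x) = x: δ^3 = 32100/90707 = 0.35389.
Hence δ = (0.35389)^(1/3) = 0.70733.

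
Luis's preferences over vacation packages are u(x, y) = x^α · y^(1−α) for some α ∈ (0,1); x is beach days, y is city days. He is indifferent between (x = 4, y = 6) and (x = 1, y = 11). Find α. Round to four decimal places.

α ≈ 0.3042

Indifference: 4^α · 6^(1−α) = 1^α · 11^(1−α).
Taking logs: α·ln 4 + (1−α)·ln 6 = α·ln 1 + (1−α)·ln 11, i.e. α·1.3862944 = (1−α)·0.6061358.
Thus α·(1.9924302) = 0.6061358, so α = 0.6061358/1.9924302 ≈ 0.3042.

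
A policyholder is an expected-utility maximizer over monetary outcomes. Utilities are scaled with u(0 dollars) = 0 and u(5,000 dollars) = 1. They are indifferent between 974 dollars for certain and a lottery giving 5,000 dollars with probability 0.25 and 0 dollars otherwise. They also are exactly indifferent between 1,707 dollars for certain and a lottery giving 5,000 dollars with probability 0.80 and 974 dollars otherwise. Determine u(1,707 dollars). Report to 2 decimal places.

0.85

First, u(974 dollars) = 0.25·u(5,000 dollars) + 0.75·u(0 dollars) = 0.25.
Then u(1,707 dollars) = 0.80·u(5,000 dollars) + 0.20·u(974 dollars) = 0.80·1.00 + 0.20·0.25 = 0.8500.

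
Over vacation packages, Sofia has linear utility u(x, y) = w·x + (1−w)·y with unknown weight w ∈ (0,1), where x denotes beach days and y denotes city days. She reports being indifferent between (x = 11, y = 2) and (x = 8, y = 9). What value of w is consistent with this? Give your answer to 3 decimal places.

w = 0.700

Indifference: w·11 + (1−w)·2 = w·8 + (1−w)·9.
Rearranging, 3·w − 7·(1−w) = 0.
Hence w = 7/(3+7) = 7/10 = 0.700.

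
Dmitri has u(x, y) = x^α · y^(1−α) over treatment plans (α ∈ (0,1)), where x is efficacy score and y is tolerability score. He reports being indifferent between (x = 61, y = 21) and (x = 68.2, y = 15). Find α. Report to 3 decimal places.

The Cobb–Douglas utilities coincide, so 61^α·21^(1−α) = 68.2^α·15^(1−α).
(61/68.2)^α = (15/21)^(1−α); take logs: α·ln(61/68.2) = (1−α)·ln(15/21), i.e. α·-0.111571 = (1−α)·-0.336472.
Thus α·(-0.448043) = -0.336472, so α = -0.336472/-0.448043 ≈ 0.751.

α ≈ 0.751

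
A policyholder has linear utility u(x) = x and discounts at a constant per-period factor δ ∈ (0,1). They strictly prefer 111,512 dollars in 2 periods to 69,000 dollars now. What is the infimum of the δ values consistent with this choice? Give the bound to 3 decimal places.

δ > 0.787

Under u(x) = x this choice says 69000 < δ^2·111512.
Hence δ^2 > 69000/111512 = 0.61877, and x ↦ x^(1/2) is increasing on (0,∞).
δ > (69000/111512)^(1/2) ≈ 0.787.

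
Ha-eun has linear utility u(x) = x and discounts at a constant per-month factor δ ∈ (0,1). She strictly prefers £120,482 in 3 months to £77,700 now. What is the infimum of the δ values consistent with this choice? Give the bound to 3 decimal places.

Comparing present values: 77700 < δ^3·120482.
Dividing by 120482: δ^3 > 0.64491. Both sides are positive, so the cube root keeps the direction.
δ > 0.64491^(1/3) = 0.864.

δ > 0.864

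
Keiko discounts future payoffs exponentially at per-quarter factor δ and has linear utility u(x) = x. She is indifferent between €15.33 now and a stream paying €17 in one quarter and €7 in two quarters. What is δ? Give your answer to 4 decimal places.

Present value of the stream is 17·δ + 7·δ². Indifference gives 17δ + 7δ² = 15.33.
Rearranged: 7δ² + 17δ − 15.33 = 0.
By the quadratic formula (taking the positive root), δ = (−17 + √718.24) / 14 ≈ 0.7000.

δ ≈ 0.7000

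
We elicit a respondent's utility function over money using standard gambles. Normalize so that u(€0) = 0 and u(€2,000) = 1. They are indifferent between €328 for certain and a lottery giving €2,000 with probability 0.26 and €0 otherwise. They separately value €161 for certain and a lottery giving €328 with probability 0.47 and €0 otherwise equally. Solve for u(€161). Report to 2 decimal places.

From the first indifference, u(€328) = 0.26·u(€2,000) + 0.74·u(€0) = 0.26·1 + 0.74·0 = 0.26.
Then u(€161) = 0.47·u(€328) + 0.53·u(€0) = 0.47·0.26 + 0.53·0.00 = 0.1222.

0.12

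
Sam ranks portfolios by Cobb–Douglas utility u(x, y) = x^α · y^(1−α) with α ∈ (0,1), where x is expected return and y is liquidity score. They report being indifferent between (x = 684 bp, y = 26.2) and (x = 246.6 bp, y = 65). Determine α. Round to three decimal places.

α ≈ 0.471

The Cobb–Douglas utilities coincide, so 684^α·26.2^(1−α) = 246.6^α·65^(1−α).
(684/246.6)^α = (65/26.2)^(1−α); take logs: α·ln(684/246.6) = (1−α)·ln(65/26.2), i.e. α·1.020190 = (1−α)·0.908628.
With A = 1.020190 and B = 0.908628: α·A = (1−α)·B, so α = B/(A+B) = 0.908628/1.928818 ≈ 0.471.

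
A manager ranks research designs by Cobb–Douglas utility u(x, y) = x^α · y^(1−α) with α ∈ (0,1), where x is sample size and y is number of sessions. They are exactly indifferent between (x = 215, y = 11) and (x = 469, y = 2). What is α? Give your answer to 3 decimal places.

Indifference: 215^α · 11^(1−α) = 469^α · 2^(1−α).
Taking logs: α·ln 215 + (1−α)·ln 11 = α·ln 469 + (1−α)·ln 2, i.e. α·-0.779965 = (1−α)·-1.704748.
Thus α·(-2.484713) = -1.704748, so α = -1.704748/-2.484713 ≈ 0.686.

α ≈ 0.686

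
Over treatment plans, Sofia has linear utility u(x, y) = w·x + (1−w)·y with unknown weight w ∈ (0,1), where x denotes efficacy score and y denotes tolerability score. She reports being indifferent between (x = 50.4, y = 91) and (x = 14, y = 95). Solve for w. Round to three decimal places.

Indifference: w·50.4 + (1−w)·91 = w·14 + (1−w)·95.
Rearranging, 36.4·w − 4·(1−w) = 0.
The marginal rate of substitution is 4/36.4, so w = 4/(36.4+4) = 0.099.

w = 0.099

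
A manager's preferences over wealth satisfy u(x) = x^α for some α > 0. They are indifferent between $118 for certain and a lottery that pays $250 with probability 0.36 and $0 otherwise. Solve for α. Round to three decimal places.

α ≈ 1.361

Since u(0) = 0, the lottery's EU is 0.36·250^α.
Indifference: 118^α = 0.36·250^α, so (118/250)^α = 0.36.
Taking logs: α·ln(118/250) = ln(0.36), so α = -1.021651 / -0.750776 ≈ 1.361.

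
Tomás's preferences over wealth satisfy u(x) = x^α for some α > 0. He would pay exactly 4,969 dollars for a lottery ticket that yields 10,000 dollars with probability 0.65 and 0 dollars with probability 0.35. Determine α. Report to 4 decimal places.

α ≈ 0.6160

The lottery's expected utility is 0.65·u(10000) + 0.35·u(0) = 0.65·10000^α (since u(0) = 0 for α > 0).
Indifference: 4969^α = 0.65·10000^α, so (4969/10000)^α = 0.65.
Taking logs: α·ln(4969/10000) = ln(0.65), so α = -0.4307829 / -0.6993665 ≈ 0.6160.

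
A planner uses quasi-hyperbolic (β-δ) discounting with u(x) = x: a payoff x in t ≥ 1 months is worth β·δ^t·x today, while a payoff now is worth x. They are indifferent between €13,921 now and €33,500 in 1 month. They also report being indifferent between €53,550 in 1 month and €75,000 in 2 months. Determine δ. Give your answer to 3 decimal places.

From the later pair, β·δ^1·53550 = β·δ^2·75000; dividing through, δ = 53550/75000 = 0.71400.

δ ≈ 0.714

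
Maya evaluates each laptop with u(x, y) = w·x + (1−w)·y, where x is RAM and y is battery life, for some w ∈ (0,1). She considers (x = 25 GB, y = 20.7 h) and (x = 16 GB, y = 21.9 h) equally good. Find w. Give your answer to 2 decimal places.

w = 0.12

Equating utilities: w·25 + (1−w)·20.7 = w·16 + (1−w)·21.9.
Rearranging, 9·w − 1.2·(1−w) = 0.
Hence w = 1.2/(9+1.2) = 1.2/10.2 = 0.12.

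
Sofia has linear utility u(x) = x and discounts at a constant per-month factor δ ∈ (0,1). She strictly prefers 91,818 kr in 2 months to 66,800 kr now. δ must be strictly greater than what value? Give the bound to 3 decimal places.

Comparing present values: 66800 < δ^2·91818.
Dividing by 91818: δ^2 > 0.72753. Both sides are positive, so the square root keeps the direction.
δ > (66800/91818)^(1/2) ≈ 0.853.

δ > 0.853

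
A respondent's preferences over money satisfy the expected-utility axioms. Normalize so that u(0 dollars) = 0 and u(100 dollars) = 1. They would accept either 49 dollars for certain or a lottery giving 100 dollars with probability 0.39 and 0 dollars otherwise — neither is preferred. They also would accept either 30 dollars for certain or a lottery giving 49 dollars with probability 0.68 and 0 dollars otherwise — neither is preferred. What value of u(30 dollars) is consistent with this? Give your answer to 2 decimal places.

The first gamble pins u(49 dollars): it must equal 0.39·1 + 0.61·0 = 0.39.
Then u(30 dollars) = 0.68·u(49 dollars) + 0.32·u(0 dollars) = 0.68·0.39 + 0.32·0.00 = 0.2652.

0.27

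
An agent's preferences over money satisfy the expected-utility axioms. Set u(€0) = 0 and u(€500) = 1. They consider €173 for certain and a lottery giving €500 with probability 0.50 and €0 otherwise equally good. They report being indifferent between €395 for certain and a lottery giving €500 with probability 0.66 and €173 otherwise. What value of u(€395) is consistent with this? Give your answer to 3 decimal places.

First, u(€173) = 0.50·u(€500) + 0.50·u(€0) = 0.50.
Then u(€395) = 0.66·u(€500) + 0.34·u(€173) = 0.66·1.00 + 0.34·0.50 = 0.8300.

0.830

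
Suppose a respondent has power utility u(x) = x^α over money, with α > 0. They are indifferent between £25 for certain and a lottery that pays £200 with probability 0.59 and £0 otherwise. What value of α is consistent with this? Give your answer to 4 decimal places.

α ≈ 0.2537

EU(lottery) = 0.59·200^α + 0.41·0 = 0.59·200^α.
Setting u(25) equal to that: 25^α = 0.59·200^α ⇒ (25/200)^α = 0.59.
Taking logs: α·ln(25/200) = ln(0.59), so α = -0.5276327 / -2.0794415 ≈ 0.2537.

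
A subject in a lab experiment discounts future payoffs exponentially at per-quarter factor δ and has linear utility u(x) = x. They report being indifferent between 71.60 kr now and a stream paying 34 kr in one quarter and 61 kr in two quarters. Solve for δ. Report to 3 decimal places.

The stream is worth 34δ + 61δ² today, so 34δ + 61δ² = 71.60.
Rearranged: 61δ² + 34δ − 71.60 = 0.
The positive root is δ = [−34 + √(34² + 4·61·71.60)] / (2·61) = (−34 + 136.479)/122 ≈ 0.840.

δ ≈ 0.840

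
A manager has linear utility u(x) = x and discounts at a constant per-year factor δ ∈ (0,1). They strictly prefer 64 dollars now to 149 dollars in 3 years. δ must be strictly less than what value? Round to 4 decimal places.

The preference means 64 > δ^3·149.
So δ^3 < 64/149 = 0.42953; taking the cube root of both positive sides preserves the inequality.
δ < (64/149)^(1/3) ≈ 0.7545.

δ < 0.7545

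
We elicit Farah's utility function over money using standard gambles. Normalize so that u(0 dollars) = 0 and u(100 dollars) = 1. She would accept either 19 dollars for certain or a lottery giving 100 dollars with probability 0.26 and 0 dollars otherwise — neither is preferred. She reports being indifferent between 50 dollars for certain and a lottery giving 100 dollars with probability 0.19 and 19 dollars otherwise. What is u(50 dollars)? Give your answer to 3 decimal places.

0.401

The first gamble pins u(19 dollars): it must equal 0.26·1 + 0.74·0 = 0.26.
Then u(50 dollars) = 0.19·u(100 dollars) + 0.81·u(19 dollars) = 0.19·1.00 + 0.81·0.26 = 0.4006.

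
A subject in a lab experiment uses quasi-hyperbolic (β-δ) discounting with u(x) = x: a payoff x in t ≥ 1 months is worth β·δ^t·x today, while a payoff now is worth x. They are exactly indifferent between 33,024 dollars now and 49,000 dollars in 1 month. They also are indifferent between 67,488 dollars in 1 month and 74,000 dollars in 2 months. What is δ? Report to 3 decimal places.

δ ≈ 0.912

From the later pair, β·δ^1·67488 = β·δ^2·74000; dividing through, δ = 67488/74000 = 0.91200.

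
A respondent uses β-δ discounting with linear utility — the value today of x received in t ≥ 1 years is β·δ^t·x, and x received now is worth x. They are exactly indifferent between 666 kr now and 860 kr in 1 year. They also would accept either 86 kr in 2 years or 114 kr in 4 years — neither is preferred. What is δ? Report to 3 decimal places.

From the later pair, β·δ^2·86 = β·δ^4·114; dividing through, δ^2 = 86/114 = 0.75439, so δ = 0.86855.

δ ≈ 0.869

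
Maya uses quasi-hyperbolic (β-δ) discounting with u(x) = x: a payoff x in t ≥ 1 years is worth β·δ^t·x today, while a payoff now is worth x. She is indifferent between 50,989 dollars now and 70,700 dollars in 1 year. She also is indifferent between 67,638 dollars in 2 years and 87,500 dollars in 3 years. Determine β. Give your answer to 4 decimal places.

β ≈ 0.9330

Both payoffs in the second observation are in the future, so β drops out: δ^2·67638 = δ^3·87500 ⇒ δ = 67638/87500 = 0.77301.
Now use the now-vs-future pair: 50989 = β·δ·70700 gives β = 50989/(0.77301·70700) ≈ 0.9330.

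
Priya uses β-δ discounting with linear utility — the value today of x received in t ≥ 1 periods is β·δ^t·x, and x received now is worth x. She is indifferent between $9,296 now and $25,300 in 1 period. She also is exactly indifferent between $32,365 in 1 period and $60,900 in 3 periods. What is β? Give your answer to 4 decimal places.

Both payoffs in the second observation are in the future, so β drops out: δ^1·32365 = δ^3·60900 ⇒ δ^2 = 32365/60900 = 0.53144, so δ = 0.72900.
Substituting δ into 9296 = β·δ·25300: β = 9296/(18443.769) ≈ 0.5040.

β ≈ 0.5040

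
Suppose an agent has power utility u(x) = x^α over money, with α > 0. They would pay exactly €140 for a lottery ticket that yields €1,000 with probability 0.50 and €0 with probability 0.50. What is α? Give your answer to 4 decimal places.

α ≈ 0.3525

The lottery's expected utility is 0.50·u(1000) + 0.50·u(0) = 0.50·1000^α (since u(0) = 0 for α > 0).
Indifference: 140^α = 0.50·1000^α, so (140/1000)^α = 0.50.
Taking logs: α·ln(140/1000) = ln(0.50), so α = -0.6931472 / -1.9661129 ≈ 0.3525.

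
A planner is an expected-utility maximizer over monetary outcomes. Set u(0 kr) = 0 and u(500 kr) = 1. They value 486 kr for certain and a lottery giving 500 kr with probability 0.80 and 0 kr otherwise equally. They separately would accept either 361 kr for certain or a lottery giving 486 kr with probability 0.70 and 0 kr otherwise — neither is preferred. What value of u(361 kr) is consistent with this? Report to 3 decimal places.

0.560

From the first indifference, u(486 kr) = 0.80·u(500 kr) + 0.20·u(0 kr) = 0.80·1 + 0.20·0 = 0.80.
The second indifference gives u(361 kr) = 0.70·u(486 kr) + 0.30·u(0 kr) = 0.70·0.80 + 0.30·0.00 = 0.5600.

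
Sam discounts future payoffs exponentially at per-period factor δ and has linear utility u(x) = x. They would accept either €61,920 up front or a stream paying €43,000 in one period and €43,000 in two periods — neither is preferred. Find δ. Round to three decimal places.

δ ≈ 0.800

Equating present values: 61920 = 43000δ + 43000δ².
That is, 43000δ² + 43000δ − 61920 = 0, a quadratic in δ.
The positive root is δ = [−43000 + √(43000² + 4·43000·61920)] / (2·43000) = (−43000 + 111800.000)/86000 ≈ 0.800.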